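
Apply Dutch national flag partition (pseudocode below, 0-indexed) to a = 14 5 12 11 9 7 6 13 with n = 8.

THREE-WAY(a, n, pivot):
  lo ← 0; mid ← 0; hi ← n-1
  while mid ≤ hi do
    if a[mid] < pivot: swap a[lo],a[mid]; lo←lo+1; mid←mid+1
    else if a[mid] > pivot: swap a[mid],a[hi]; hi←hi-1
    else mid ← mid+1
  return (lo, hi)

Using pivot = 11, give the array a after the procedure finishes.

lo=0 mid=0 hi=7
14>11: swap(0,7), hi=6 ⇒ 13 5 12 11 9 7 6 14
13>11: swap(0,6), hi=5 ⇒ 6 5 12 11 9 7 13 14
6<11: swap(0,0), lo=1 mid=1 ⇒ 6 5 12 11 9 7 13 14
5<11: swap(1,1), lo=2 mid=2 ⇒ 6 5 12 11 9 7 13 14
12>11: swap(2,5), hi=4 ⇒ 6 5 7 11 9 12 13 14
7<11: swap(2,2), lo=3 mid=3 ⇒ 6 5 7 11 9 12 13 14
11=11: mid=4
9<11: swap(3,4), lo=4 mid=5 ⇒ 6 5 7 9 11 12 13 14
done. lo=4 hi=4; a=6 5 7 9 11 12 13 14

6 5 7 9 11 12 13 14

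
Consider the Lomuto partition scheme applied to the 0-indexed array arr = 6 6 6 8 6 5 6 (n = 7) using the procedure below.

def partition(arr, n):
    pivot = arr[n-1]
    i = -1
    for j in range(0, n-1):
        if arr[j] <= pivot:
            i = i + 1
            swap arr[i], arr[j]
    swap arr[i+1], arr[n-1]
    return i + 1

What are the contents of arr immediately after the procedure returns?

pivot = arr[6] = 6; i = -1
j=0: arr[0]=6 ≤ 6 → i=0, swap arr[0],arr[0] (no change) → 6 6 6 8 6 5 6
j=1: arr[1]=6 ≤ 6 → i=1, swap arr[1],arr[1] (no change) → 6 6 6 8 6 5 6
j=2: arr[2]=6 ≤ 6 → i=2, swap arr[2],arr[2] (no change) → 6 6 6 8 6 5 6
j=3: arr[3]=8 > 6 → no swap
j=4: arr[4]=6 ≤ 6 → i=3, swap arr[3],arr[4] → 6 6 6 6 8 5 6
j=5: arr[5]=5 ≤ 6 → i=4, swap arr[4],arr[5] → 6 6 6 6 5 8 6
final swap arr[5],arr[6] → 6 6 6 6 5 6 8; return 5

6 6 6 6 5 6 8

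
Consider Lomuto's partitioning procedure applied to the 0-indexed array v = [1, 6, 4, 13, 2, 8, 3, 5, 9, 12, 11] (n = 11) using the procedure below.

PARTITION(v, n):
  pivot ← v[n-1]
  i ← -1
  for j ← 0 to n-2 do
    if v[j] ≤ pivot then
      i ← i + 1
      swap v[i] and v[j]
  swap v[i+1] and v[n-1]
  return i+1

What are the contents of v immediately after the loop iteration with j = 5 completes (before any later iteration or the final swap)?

pivot = v[10] = 11; i = -1
j=0: v[0]=1 ≤ 11 → i=0, swap v[0],v[0] (no change) → [1, 6, 4, 13, 2, 8, 3, 5, 9, 12, 11]
j=1: v[1]=6 ≤ 11 → i=1, swap v[1],v[1] (no change) → [1, 6, 4, 13, 2, 8, 3, 5, 9, 12, 11]
j=2: v[2]=4 ≤ 11 → i=2, swap v[2],v[2] (no change) → [1, 6, 4, 13, 2, 8, 3, 5, 9, 12, 11]
j=3: v[3]=13 > 11 → no swap
j=4: v[4]=2 ≤ 11 → i=3, swap v[3],v[4] → [1, 6, 4, 2, 13, 8, 3, 5, 9, 12, 11]
j=5: v[5]=8 ≤ 11 → i=4, swap v[4],v[5] → [1, 6, 4, 2, 8, 13, 3, 5, 9, 12, 11]
(after j=5) v = [1, 6, 4, 2, 8, 13, 3, 5, 9, 12, 11]

[1, 6, 4, 2, 8, 13, 3, 5, 9, 12, 11]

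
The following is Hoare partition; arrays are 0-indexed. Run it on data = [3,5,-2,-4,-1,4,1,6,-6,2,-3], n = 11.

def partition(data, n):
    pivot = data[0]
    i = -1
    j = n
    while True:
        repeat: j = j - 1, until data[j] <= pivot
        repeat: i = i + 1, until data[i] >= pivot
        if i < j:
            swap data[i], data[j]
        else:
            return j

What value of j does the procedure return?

pivot = data[0] = 3; i = -1, j = 11
j→10 (data[10]=-3≤3), i→0 (data[0]=3≥3); i<j, swap → [-3,5,-2,-4,-1,4,1,6,-6,2,3]
j→9 (data[9]=2≤3), i→1 (data[1]=5≥3); i<j, swap → [-3,2,-2,-4,-1,4,1,6,-6,5,3]
j→8 (data[8]=-6≤3), i→5 (data[5]=4≥3); i<j, swap → [-3,2,-2,-4,-1,-6,1,6,4,5,3]
j→6, i→7; i≥j, return j=6. data = [-3,2,-2,-4,-1,-6,1,6,4,5,3]

6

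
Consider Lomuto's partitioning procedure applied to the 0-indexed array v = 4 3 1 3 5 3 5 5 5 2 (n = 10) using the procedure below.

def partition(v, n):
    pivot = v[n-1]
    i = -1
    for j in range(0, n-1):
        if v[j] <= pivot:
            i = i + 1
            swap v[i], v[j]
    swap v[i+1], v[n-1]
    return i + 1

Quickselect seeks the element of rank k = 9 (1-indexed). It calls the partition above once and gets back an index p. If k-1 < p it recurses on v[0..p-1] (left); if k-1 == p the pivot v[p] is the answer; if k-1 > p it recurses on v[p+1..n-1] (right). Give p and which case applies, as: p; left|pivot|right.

1; right

pivot = v[9] = 2; i = -1
j=0: v[0]=4 > 2 → no swap
j=1: v[1]=3 > 2 → no swap
j=2: v[2]=1 ≤ 2 → i=0, swap v[0],v[2] → 1 3 4 3 5 3 5 5 5 2
j=3: v[3]=3 > 2 → no swap
j=4: v[4]=5 > 2 → no swap
j=5: v[5]=3 > 2 → no swap
j=6: v[6]=5 > 2 → no swap
j=7: v[7]=5 > 2 → no swap
j=8: v[8]=5 > 2 → no swap
final swap v[1],v[9] → 1 2 4 3 5 3 5 5 5 3; return 1
p = 1; k-1 = 8 > 1 ⇒ right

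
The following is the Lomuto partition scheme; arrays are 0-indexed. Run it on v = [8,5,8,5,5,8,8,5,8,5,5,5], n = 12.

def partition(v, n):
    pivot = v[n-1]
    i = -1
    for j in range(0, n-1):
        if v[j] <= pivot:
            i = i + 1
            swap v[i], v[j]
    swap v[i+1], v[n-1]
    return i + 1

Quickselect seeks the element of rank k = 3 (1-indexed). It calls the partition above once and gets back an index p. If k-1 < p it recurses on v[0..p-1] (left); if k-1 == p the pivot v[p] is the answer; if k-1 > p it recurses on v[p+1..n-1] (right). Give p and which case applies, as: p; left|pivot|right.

6; left

pivot=5, i=-1
j=0: 8>5, skip
j=1: 5≤5, i=0, swap(0,1) ⇒ [5,8,8,5,5,8,8,5,8,5,5,5]
j=2: 8>5, skip
j=3: 5≤5, i=1, swap(1,3) ⇒ [5,5,8,8,5,8,8,5,8,5,5,5]
j=4: 5≤5, i=2, swap(2,4) ⇒ [5,5,5,8,8,8,8,5,8,5,5,5]
j=5: 8>5, skip
j=6: 8>5, skip
j=7: 5≤5, i=3, swap(3,7) ⇒ [5,5,5,5,8,8,8,8,8,5,5,5]
j=8: 8>5, skip
j=9: 5≤5, i=4, swap(4,9) ⇒ [5,5,5,5,5,8,8,8,8,8,5,5]
j=10: 5≤5, i=5, swap(5,10) ⇒ [5,5,5,5,5,5,8,8,8,8,8,5]
swap(6,11) ⇒ [5,5,5,5,5,5,5,8,8,8,8,8]; return 6
p = 6; k-1 = 2 < 6 ⇒ left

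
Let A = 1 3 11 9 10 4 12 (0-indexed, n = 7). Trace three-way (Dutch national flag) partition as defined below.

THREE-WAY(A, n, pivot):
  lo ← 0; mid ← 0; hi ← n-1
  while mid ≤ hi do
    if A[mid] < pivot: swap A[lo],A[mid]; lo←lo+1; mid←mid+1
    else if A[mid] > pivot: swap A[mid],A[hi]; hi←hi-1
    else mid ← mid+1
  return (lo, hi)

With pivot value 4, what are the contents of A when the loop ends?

1 3 4 10 9 12 11

lo=0 mid=0 hi=6
1<4: swap(0,0), lo=1 mid=1 ⇒ 1 3 11 9 10 4 12
3<4: swap(1,1), lo=2 mid=2 ⇒ 1 3 11 9 10 4 12
11>4: swap(2,6), hi=5 ⇒ 1 3 12 9 10 4 11
12>4: swap(2,5), hi=4 ⇒ 1 3 4 9 10 12 11
4=4: mid=3
9>4: swap(3,4), hi=3 ⇒ 1 3 4 10 9 12 11
10>4: swap(3,3), hi=2 ⇒ 1 3 4 10 9 12 11
done. lo=2 hi=2; A=1 3 4 10 9 12 11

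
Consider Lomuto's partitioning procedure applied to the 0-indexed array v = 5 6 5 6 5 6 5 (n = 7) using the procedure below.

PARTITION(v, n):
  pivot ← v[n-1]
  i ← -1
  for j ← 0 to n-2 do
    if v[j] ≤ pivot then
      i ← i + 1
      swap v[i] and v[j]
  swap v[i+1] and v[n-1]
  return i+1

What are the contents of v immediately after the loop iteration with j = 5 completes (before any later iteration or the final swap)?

5 5 5 6 6 6 5

pivot=5, i=-1
j=0: 5≤5, i=0, swap(0,0) ⇒ 5 6 5 6 5 6 5
j=1: 6>5, skip
j=2: 5≤5, i=1, swap(1,2) ⇒ 5 5 6 6 5 6 5
j=3: 6>5, skip
j=4: 5≤5, i=2, swap(2,4) ⇒ 5 5 5 6 6 6 5
j=5: 6>5, skip
(after j=5) v = 5 5 5 6 6 6 5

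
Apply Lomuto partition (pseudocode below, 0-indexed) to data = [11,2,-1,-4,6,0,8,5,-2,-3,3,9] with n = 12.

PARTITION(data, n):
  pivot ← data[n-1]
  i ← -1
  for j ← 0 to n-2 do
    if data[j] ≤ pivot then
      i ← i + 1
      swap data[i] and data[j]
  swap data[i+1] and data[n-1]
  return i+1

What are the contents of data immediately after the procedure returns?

[2,-1,-4,6,0,8,5,-2,-3,3,9,11]

pivot = data[11] = 9; i = -1
j=0: data[0]=11 > 9 → no swap
j=1: data[1]=2 ≤ 9 → i=0, swap data[0],data[1] → [2,11,-1,-4,6,0,8,5,-2,-3,3,9]
j=2: data[2]=-1 ≤ 9 → i=1, swap data[1],data[2] → [2,-1,11,-4,6,0,8,5,-2,-3,3,9]
j=3: data[3]=-4 ≤ 9 → i=2, swap data[2],data[3] → [2,-1,-4,11,6,0,8,5,-2,-3,3,9]
j=4: data[4]=6 ≤ 9 → i=3, swap data[3],data[4] → [2,-1,-4,6,11,0,8,5,-2,-3,3,9]
j=5: data[5]=0 ≤ 9 → i=4, swap data[4],data[5] → [2,-1,-4,6,0,11,8,5,-2,-3,3,9]
j=6: data[6]=8 ≤ 9 → i=5, swap data[5],data[6] → [2,-1,-4,6,0,8,11,5,-2,-3,3,9]
j=7: data[7]=5 ≤ 9 → i=6, swap data[6],data[7] → [2,-1,-4,6,0,8,5,11,-2,-3,3,9]
j=8: data[8]=-2 ≤ 9 → i=7, swap data[7],data[8] → [2,-1,-4,6,0,8,5,-2,11,-3,3,9]
j=9: data[9]=-3 ≤ 9 → i=8, swap data[8],data[9] → [2,-1,-4,6,0,8,5,-2,-3,11,3,9]
j=10: data[10]=3 ≤ 9 → i=9, swap data[9],data[10] → [2,-1,-4,6,0,8,5,-2,-3,3,11,9]
final swap data[10],data[11] → [2,-1,-4,6,0,8,5,-2,-3,3,9,11]; return 10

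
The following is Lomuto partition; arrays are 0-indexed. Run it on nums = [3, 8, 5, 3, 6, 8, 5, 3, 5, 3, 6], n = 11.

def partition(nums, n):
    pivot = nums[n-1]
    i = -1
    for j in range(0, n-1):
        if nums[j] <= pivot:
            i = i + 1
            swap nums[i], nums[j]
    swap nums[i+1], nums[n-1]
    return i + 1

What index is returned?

pivot = nums[10] = 6; i = -1
j=0: nums[0]=3 ≤ 6 → i=0, swap nums[0],nums[0] (no change) → [3, 8, 5, 3, 6, 8, 5, 3, 5, 3, 6]
j=1: nums[1]=8 > 6 → no swap
j=2: nums[2]=5 ≤ 6 → i=1, swap nums[1],nums[2] → [3, 5, 8, 3, 6, 8, 5, 3, 5, 3, 6]
j=3: nums[3]=3 ≤ 6 → i=2, swap nums[2],nums[3] → [3, 5, 3, 8, 6, 8, 5, 3, 5, 3, 6]
j=4: nums[4]=6 ≤ 6 → i=3, swap nums[3],nums[4] → [3, 5, 3, 6, 8, 8, 5, 3, 5, 3, 6]
j=5: nums[5]=8 > 6 → no swap
j=6: nums[6]=5 ≤ 6 → i=4, swap nums[4],nums[6] → [3, 5, 3, 6, 5, 8, 8, 3, 5, 3, 6]
j=7: nums[7]=3 ≤ 6 → i=5, swap nums[5],nums[7] → [3, 5, 3, 6, 5, 3, 8, 8, 5, 3, 6]
j=8: nums[8]=5 ≤ 6 → i=6, swap nums[6],nums[8] → [3, 5, 3, 6, 5, 3, 5, 8, 8, 3, 6]
j=9: nums[9]=3 ≤ 6 → i=7, swap nums[7],nums[9] → [3, 5, 3, 6, 5, 3, 5, 3, 8, 8, 6]
final swap nums[8],nums[10] → [3, 5, 3, 6, 5, 3, 5, 3, 6, 8, 8]; return 8

8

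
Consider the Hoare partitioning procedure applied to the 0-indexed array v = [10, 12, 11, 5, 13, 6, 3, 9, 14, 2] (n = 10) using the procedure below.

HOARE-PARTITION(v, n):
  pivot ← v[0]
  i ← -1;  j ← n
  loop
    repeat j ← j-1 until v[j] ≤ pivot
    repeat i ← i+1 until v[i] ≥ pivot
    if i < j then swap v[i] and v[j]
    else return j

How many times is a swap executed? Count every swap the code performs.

4

pivot=10
j stops at 9 (2), i stops at 0 (10); swap ⇒ [2, 12, 11, 5, 13, 6, 3, 9, 14, 10]
j stops at 7 (9), i stops at 1 (12); swap ⇒ [2, 9, 11, 5, 13, 6, 3, 12, 14, 10]
j stops at 6 (3), i stops at 2 (11); swap ⇒ [2, 9, 3, 5, 13, 6, 11, 12, 14, 10]
j stops at 5 (6), i stops at 4 (13); swap ⇒ [2, 9, 3, 5, 6, 13, 11, 12, 14, 10]
j stops at 4, i stops at 5; i≥j ⇒ return 4. v=[2, 9, 3, 5, 6, 13, 11, 12, 14, 10]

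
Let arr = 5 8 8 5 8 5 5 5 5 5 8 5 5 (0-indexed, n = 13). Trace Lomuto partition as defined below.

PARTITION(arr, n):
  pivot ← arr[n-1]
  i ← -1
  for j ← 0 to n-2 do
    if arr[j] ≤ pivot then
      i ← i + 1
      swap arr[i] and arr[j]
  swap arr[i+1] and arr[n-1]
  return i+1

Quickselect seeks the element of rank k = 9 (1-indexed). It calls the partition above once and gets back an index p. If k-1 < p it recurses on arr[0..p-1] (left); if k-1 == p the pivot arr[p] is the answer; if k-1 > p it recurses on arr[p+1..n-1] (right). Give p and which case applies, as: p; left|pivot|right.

pivot = arr[12] = 5; i = -1
j=0: arr[0]=5 ≤ 5 → i=0, swap arr[0],arr[0] (no change) → 5 8 8 5 8 5 5 5 5 5 8 5 5
j=1: arr[1]=8 > 5 → no swap
j=2: arr[2]=8 > 5 → no swap
j=3: arr[3]=5 ≤ 5 → i=1, swap arr[1],arr[3] → 5 5 8 8 8 5 5 5 5 5 8 5 5
j=4: arr[4]=8 > 5 → no swap
j=5: arr[5]=5 ≤ 5 → i=2, swap arr[2],arr[5] → 5 5 5 8 8 8 5 5 5 5 8 5 5
j=6: arr[6]=5 ≤ 5 → i=3, swap arr[3],arr[6] → 5 5 5 5 8 8 8 5 5 5 8 5 5
j=7: arr[7]=5 ≤ 5 → i=4, swap arr[4],arr[7] → 5 5 5 5 5 8 8 8 5 5 8 5 5
j=8: arr[8]=5 ≤ 5 → i=5, swap arr[5],arr[8] → 5 5 5 5 5 5 8 8 8 5 8 5 5
j=9: arr[9]=5 ≤ 5 → i=6, swap arr[6],arr[9] → 5 5 5 5 5 5 5 8 8 8 8 5 5
j=10: arr[10]=8 > 5 → no swap
j=11: arr[11]=5 ≤ 5 → i=7, swap arr[7],arr[11] → 5 5 5 5 5 5 5 5 8 8 8 8 5
final swap arr[8],arr[12] → 5 5 5 5 5 5 5 5 5 8 8 8 8; return 8
p = 8; k-1 = 8 == 8 ⇒ pivot

8; pivot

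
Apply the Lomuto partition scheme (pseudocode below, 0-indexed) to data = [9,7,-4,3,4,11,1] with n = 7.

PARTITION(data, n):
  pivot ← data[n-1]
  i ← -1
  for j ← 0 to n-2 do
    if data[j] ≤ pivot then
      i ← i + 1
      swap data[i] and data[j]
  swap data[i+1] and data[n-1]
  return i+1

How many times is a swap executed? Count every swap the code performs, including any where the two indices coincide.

pivot=1, i=-1
j=0: 9>1, skip
j=1: 7>1, skip
j=2: -4≤1, i=0, swap(0,2) ⇒ [-4,7,9,3,4,11,1]
j=3: 3>1, skip
j=4: 4>1, skip
j=5: 11>1, skip
swap(1,6) ⇒ [-4,1,9,3,4,11,7]; return 1

2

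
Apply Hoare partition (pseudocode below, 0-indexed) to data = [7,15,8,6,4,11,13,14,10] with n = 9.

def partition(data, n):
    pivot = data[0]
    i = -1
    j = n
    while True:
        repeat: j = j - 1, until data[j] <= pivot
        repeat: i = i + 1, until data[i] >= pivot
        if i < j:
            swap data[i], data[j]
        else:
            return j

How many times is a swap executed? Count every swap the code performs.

pivot = data[0] = 7; i = -1, j = 9
j→4 (data[4]=4≤7), i→0 (data[0]=7≥7); i<j, swap → [4,15,8,6,7,11,13,14,10]
j→3 (data[3]=6≤7), i→1 (data[1]=15≥7); i<j, swap → [4,6,8,15,7,11,13,14,10]
j→1, i→2; i≥j, return j=1. data = [4,6,8,15,7,11,13,14,10]

2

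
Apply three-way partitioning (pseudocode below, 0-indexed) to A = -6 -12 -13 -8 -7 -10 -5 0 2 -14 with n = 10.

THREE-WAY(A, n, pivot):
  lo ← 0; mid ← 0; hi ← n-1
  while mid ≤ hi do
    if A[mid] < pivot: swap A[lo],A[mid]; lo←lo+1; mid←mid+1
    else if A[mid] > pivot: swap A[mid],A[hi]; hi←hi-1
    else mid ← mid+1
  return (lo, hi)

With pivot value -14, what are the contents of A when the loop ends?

pivot = -14; lo=0, mid=0, hi=9
A[mid]=-6>-14: swap A[0],A[9]; hi=8 → -14 -12 -13 -8 -7 -10 -5 0 2 -6
A[mid]=-14=-14: mid=1
A[mid]=-12>-14: swap A[1],A[8]; hi=7 → -14 2 -13 -8 -7 -10 -5 0 -12 -6
A[mid]=2>-14: swap A[1],A[7]; hi=6 → -14 0 -13 -8 -7 -10 -5 2 -12 -6
A[mid]=0>-14: swap A[1],A[6]; hi=5 → -14 -5 -13 -8 -7 -10 0 2 -12 -6
A[mid]=-5>-14: swap A[1],A[5]; hi=4 → -14 -10 -13 -8 -7 -5 0 2 -12 -6
A[mid]=-10>-14: swap A[1],A[4]; hi=3 → -14 -7 -13 -8 -10 -5 0 2 -12 -6
A[mid]=-7>-14: swap A[1],A[3]; hi=2 → -14 -8 -13 -7 -10 -5 0 2 -12 -6
A[mid]=-8>-14: swap A[1],A[2]; hi=1 → -14 -13 -8 -7 -10 -5 0 2 -12 -6
A[mid]=-13>-14: swap A[1],A[1]; hi=0 → -14 -13 -8 -7 -10 -5 0 2 -12 -6
end: lo=0, hi=0; A = -14 -13 -8 -7 -10 -5 0 2 -12 -6

-14 -13 -8 -7 -10 -5 0 2 -12 -6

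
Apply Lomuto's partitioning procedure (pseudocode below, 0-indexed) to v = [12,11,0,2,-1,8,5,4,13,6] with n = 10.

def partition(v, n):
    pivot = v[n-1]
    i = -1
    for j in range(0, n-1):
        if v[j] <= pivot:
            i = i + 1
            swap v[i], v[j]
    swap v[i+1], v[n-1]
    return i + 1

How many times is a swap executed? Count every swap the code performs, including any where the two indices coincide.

pivot=6, i=-1
j=0: 12>6, skip
j=1: 11>6, skip
j=2: 0≤6, i=0, swap(0,2) ⇒ [0,11,12,2,-1,8,5,4,13,6]
j=3: 2≤6, i=1, swap(1,3) ⇒ [0,2,12,11,-1,8,5,4,13,6]
j=4: -1≤6, i=2, swap(2,4) ⇒ [0,2,-1,11,12,8,5,4,13,6]
j=5: 8>6, skip
j=6: 5≤6, i=3, swap(3,6) ⇒ [0,2,-1,5,12,8,11,4,13,6]
j=7: 4≤6, i=4, swap(4,7) ⇒ [0,2,-1,5,4,8,11,12,13,6]
j=8: 13>6, skip
swap(5,9) ⇒ [0,2,-1,5,4,6,11,12,13,8]; return 5

6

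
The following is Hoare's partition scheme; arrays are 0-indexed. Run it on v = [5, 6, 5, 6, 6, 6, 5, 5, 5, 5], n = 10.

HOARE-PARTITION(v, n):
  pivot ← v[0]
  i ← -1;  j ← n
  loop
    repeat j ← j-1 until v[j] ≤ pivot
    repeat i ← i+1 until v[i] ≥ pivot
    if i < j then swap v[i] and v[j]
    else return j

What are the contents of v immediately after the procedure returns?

[5, 5, 5, 5, 6, 6, 6, 5, 6, 5]

pivot=5
j stops at 9 (5), i stops at 0 (5); swap ⇒ [5, 6, 5, 6, 6, 6, 5, 5, 5, 5]
j stops at 8 (5), i stops at 1 (6); swap ⇒ [5, 5, 5, 6, 6, 6, 5, 5, 6, 5]
j stops at 7 (5), i stops at 2 (5); swap ⇒ [5, 5, 5, 6, 6, 6, 5, 5, 6, 5]
j stops at 6 (5), i stops at 3 (6); swap ⇒ [5, 5, 5, 5, 6, 6, 6, 5, 6, 5]
j stops at 3, i stops at 4; i≥j ⇒ return 3. v=[5, 5, 5, 5, 6, 6, 6, 5, 6, 5]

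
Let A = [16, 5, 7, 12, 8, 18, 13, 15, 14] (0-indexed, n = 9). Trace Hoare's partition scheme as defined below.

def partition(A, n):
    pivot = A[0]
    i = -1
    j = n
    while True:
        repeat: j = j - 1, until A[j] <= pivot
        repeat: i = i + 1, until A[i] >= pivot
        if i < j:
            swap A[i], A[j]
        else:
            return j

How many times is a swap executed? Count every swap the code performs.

2

pivot = A[0] = 16; i = -1, j = 9
j→8 (A[8]=14≤16), i→0 (A[0]=16≥16); i<j, swap → [14, 5, 7, 12, 8, 18, 13, 15, 16]
j→7 (A[7]=15≤16), i→5 (A[5]=18≥16); i<j, swap → [14, 5, 7, 12, 8, 15, 13, 18, 16]
j→6, i→7; i≥j, return j=6. A = [14, 5, 7, 12, 8, 15, 13, 18, 16]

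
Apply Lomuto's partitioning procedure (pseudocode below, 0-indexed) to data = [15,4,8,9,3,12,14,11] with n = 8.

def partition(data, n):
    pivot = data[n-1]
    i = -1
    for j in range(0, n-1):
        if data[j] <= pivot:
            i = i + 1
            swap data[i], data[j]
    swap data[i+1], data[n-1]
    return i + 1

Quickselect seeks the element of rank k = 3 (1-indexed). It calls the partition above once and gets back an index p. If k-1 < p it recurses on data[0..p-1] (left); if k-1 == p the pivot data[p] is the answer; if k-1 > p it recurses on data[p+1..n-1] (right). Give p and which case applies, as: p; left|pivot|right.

pivot=11, i=-1
j=0: 15>11, skip
j=1: 4≤11, i=0, swap(0,1) ⇒ [4,15,8,9,3,12,14,11]
j=2: 8≤11, i=1, swap(1,2) ⇒ [4,8,15,9,3,12,14,11]
j=3: 9≤11, i=2, swap(2,3) ⇒ [4,8,9,15,3,12,14,11]
j=4: 3≤11, i=3, swap(3,4) ⇒ [4,8,9,3,15,12,14,11]
j=5: 12>11, skip
j=6: 14>11, skip
swap(4,7) ⇒ [4,8,9,3,11,12,14,15]; return 4
p = 4; k-1 = 2 < 4 ⇒ left

4; left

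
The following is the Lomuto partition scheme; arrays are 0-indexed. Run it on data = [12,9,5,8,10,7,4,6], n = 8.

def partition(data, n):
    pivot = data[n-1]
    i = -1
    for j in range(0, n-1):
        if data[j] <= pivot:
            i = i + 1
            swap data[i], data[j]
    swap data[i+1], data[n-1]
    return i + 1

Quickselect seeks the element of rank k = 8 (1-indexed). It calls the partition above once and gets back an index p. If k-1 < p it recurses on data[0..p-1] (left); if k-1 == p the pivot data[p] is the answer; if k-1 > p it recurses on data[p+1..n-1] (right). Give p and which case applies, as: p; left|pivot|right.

pivot=6, i=-1
j=0: 12>6, skip
j=1: 9>6, skip
j=2: 5≤6, i=0, swap(0,2) ⇒ [5,9,12,8,10,7,4,6]
j=3: 8>6, skip
j=4: 10>6, skip
j=5: 7>6, skip
j=6: 4≤6, i=1, swap(1,6) ⇒ [5,4,12,8,10,7,9,6]
swap(2,7) ⇒ [5,4,6,8,10,7,9,12]; return 2
p = 2; k-1 = 7 > 2 ⇒ right

2; right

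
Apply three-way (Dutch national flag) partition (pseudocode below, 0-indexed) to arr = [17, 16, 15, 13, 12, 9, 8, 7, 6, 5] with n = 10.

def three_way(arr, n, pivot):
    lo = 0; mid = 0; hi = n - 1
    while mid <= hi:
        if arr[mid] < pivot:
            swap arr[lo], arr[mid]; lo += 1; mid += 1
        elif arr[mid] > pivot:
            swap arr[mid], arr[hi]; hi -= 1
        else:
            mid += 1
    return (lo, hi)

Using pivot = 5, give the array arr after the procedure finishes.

[5, 15, 13, 12, 9, 8, 7, 6, 16, 17]

pivot = 5; lo=0, mid=0, hi=9
arr[mid]=17>5: swap arr[0],arr[9]; hi=8 → [5, 16, 15, 13, 12, 9, 8, 7, 6, 17]
arr[mid]=5=5: mid=1
arr[mid]=16>5: swap arr[1],arr[8]; hi=7 → [5, 6, 15, 13, 12, 9, 8, 7, 16, 17]
arr[mid]=6>5: swap arr[1],arr[7]; hi=6 → [5, 7, 15, 13, 12, 9, 8, 6, 16, 17]
arr[mid]=7>5: swap arr[1],arr[6]; hi=5 → [5, 8, 15, 13, 12, 9, 7, 6, 16, 17]
arr[mid]=8>5: swap arr[1],arr[5]; hi=4 → [5, 9, 15, 13, 12, 8, 7, 6, 16, 17]
arr[mid]=9>5: swap arr[1],arr[4]; hi=3 → [5, 12, 15, 13, 9, 8, 7, 6, 16, 17]
arr[mid]=12>5: swap arr[1],arr[3]; hi=2 → [5, 13, 15, 12, 9, 8, 7, 6, 16, 17]
arr[mid]=13>5: swap arr[1],arr[2]; hi=1 → [5, 15, 13, 12, 9, 8, 7, 6, 16, 17]
arr[mid]=15>5: swap arr[1],arr[1]; hi=0 → [5, 15, 13, 12, 9, 8, 7, 6, 16, 17]
end: lo=0, hi=0; arr = [5, 15, 13, 12, 9, 8, 7, 6, 16, 17]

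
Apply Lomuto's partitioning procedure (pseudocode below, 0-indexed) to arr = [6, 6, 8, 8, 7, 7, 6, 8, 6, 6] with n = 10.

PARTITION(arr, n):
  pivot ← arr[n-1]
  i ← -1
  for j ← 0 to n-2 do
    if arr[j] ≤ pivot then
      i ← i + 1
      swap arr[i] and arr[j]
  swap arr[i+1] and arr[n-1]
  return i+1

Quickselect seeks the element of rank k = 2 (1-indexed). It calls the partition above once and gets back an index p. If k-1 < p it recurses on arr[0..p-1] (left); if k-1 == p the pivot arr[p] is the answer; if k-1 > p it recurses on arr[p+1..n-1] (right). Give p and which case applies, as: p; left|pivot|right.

4; left

pivot=6, i=-1
j=0: 6≤6, i=0, swap(0,0) ⇒ [6, 6, 8, 8, 7, 7, 6, 8, 6, 6]
j=1: 6≤6, i=1, swap(1,1) ⇒ [6, 6, 8, 8, 7, 7, 6, 8, 6, 6]
j=2: 8>6, skip
j=3: 8>6, skip
j=4: 7>6, skip
j=5: 7>6, skip
j=6: 6≤6, i=2, swap(2,6) ⇒ [6, 6, 6, 8, 7, 7, 8, 8, 6, 6]
j=7: 8>6, skip
j=8: 6≤6, i=3, swap(3,8) ⇒ [6, 6, 6, 6, 7, 7, 8, 8, 8, 6]
swap(4,9) ⇒ [6, 6, 6, 6, 6, 7, 8, 8, 8, 7]; return 4
p = 4; k-1 = 1 < 4 ⇒ left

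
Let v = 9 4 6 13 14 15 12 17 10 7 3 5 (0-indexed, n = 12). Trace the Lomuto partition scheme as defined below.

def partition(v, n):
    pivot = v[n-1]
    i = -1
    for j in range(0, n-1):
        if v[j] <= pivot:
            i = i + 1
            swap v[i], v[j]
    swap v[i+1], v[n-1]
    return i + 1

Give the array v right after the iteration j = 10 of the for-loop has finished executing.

pivot = v[11] = 5; i = -1
j=0: v[0]=9 > 5 → no swap
j=1: v[1]=4 ≤ 5 → i=0, swap v[0],v[1] → 4 9 6 13 14 15 12 17 10 7 3 5
j=2: v[2]=6 > 5 → no swap
j=3: v[3]=13 > 5 → no swap
j=4: v[4]=14 > 5 → no swap
j=5: v[5]=15 > 5 → no swap
j=6: v[6]=12 > 5 → no swap
j=7: v[7]=17 > 5 → no swap
j=8: v[8]=10 > 5 → no swap
j=9: v[9]=7 > 5 → no swap
j=10: v[10]=3 ≤ 5 → i=1, swap v[1],v[10] → 4 3 6 13 14 15 12 17 10 7 9 5
(after j=10) v = 4 3 6 13 14 15 12 17 10 7 9 5

4 3 6 13 14 15 12 17 10 7 9 5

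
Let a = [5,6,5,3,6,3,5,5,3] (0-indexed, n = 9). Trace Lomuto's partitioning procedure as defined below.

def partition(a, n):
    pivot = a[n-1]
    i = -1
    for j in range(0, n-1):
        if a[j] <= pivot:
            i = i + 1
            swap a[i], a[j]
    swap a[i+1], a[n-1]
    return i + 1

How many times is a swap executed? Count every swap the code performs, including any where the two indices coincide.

3

pivot=3, i=-1
j=0: 5>3, skip
j=1: 6>3, skip
j=2: 5>3, skip
j=3: 3≤3, i=0, swap(0,3) ⇒ [3,6,5,5,6,3,5,5,3]
j=4: 6>3, skip
j=5: 3≤3, i=1, swap(1,5) ⇒ [3,3,5,5,6,6,5,5,3]
j=6: 5>3, skip
j=7: 5>3, skip
swap(2,8) ⇒ [3,3,3,5,6,6,5,5,5]; return 2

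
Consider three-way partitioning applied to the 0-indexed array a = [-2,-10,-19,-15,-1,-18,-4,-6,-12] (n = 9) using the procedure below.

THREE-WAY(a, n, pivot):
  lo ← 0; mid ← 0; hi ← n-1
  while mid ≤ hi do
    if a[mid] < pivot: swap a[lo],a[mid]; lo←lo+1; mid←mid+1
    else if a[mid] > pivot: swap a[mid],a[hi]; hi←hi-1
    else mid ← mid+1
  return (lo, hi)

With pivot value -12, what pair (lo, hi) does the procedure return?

(3, 3)

pivot = -12; lo=0, mid=0, hi=8
a[mid]=-2>-12: swap a[0],a[8]; hi=7 → [-12,-10,-19,-15,-1,-18,-4,-6,-2]
a[mid]=-12=-12: mid=1
a[mid]=-10>-12: swap a[1],a[7]; hi=6 → [-12,-6,-19,-15,-1,-18,-4,-10,-2]
a[mid]=-6>-12: swap a[1],a[6]; hi=5 → [-12,-4,-19,-15,-1,-18,-6,-10,-2]
a[mid]=-4>-12: swap a[1],a[5]; hi=4 → [-12,-18,-19,-15,-1,-4,-6,-10,-2]
a[mid]=-18<-12: swap a[0],a[1]; lo=1,mid=2 → [-18,-12,-19,-15,-1,-4,-6,-10,-2]
a[mid]=-19<-12: swap a[1],a[2]; lo=2,mid=3 → [-18,-19,-12,-15,-1,-4,-6,-10,-2]
a[mid]=-15<-12: swap a[2],a[3]; lo=3,mid=4 → [-18,-19,-15,-12,-1,-4,-6,-10,-2]
a[mid]=-1>-12: swap a[4],a[4]; hi=3 → [-18,-19,-15,-12,-1,-4,-6,-10,-2]
end: lo=3, hi=3; a = [-18,-19,-15,-12,-1,-4,-6,-10,-2]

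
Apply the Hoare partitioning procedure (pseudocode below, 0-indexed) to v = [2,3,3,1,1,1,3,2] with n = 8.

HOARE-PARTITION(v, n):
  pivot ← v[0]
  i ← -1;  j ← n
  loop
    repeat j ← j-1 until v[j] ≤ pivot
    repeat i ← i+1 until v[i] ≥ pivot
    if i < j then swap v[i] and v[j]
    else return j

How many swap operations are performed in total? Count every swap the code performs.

3

pivot = v[0] = 2; i = -1, j = 8
j→7 (v[7]=2≤2), i→0 (v[0]=2≥2); i<j, swap → [2,3,3,1,1,1,3,2]
j→5 (v[5]=1≤2), i→1 (v[1]=3≥2); i<j, swap → [2,1,3,1,1,3,3,2]
j→4 (v[4]=1≤2), i→2 (v[2]=3≥2); i<j, swap → [2,1,1,1,3,3,3,2]
j→3, i→4; i≥j, return j=3. v = [2,1,1,1,3,3,3,2]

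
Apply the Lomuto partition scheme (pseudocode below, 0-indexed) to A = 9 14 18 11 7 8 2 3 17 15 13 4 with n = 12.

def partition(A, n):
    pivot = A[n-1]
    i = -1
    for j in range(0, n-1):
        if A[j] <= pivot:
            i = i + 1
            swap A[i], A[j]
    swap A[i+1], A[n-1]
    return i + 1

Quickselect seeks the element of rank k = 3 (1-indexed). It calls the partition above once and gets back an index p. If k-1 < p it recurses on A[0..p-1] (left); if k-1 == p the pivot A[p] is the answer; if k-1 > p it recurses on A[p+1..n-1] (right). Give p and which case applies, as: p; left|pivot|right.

pivot = A[11] = 4; i = -1
j=0: A[0]=9 > 4 → no swap
j=1: A[1]=14 > 4 → no swap
j=2: A[2]=18 > 4 → no swap
j=3: A[3]=11 > 4 → no swap
j=4: A[4]=7 > 4 → no swap
j=5: A[5]=8 > 4 → no swap
j=6: A[6]=2 ≤ 4 → i=0, swap A[0],A[6] → 2 14 18 11 7 8 9 3 17 15 13 4
j=7: A[7]=3 ≤ 4 → i=1, swap A[1],A[7] → 2 3 18 11 7 8 9 14 17 15 13 4
j=8: A[8]=17 > 4 → no swap
j=9: A[9]=15 > 4 → no swap
j=10: A[10]=13 > 4 → no swap
final swap A[2],A[11] → 2 3 4 11 7 8 9 14 17 15 13 18; return 2
p = 2; k-1 = 2 == 2 ⇒ pivot

2; pivot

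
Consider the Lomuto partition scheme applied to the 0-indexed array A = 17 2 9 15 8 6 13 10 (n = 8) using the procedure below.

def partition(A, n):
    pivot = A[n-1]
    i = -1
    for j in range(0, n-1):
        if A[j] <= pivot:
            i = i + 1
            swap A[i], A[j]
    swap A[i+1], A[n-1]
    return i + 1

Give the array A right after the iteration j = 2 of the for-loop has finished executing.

pivot = A[7] = 10; i = -1
j=0: A[0]=17 > 10 → no swap
j=1: A[1]=2 ≤ 10 → i=0, swap A[0],A[1] → 2 17 9 15 8 6 13 10
j=2: A[2]=9 ≤ 10 → i=1, swap A[1],A[2] → 2 9 17 15 8 6 13 10
(after j=2) A = 2 9 17 15 8 6 13 10

2 9 17 15 8 6 13 10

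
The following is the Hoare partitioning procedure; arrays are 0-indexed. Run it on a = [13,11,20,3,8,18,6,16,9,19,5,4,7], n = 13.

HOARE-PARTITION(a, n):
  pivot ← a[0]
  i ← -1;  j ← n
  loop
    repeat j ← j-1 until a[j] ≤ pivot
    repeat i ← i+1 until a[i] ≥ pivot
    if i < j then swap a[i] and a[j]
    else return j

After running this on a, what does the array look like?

pivot = a[0] = 13; i = -1, j = 13
j→12 (a[12]=7≤13), i→0 (a[0]=13≥13); i<j, swap → [7,11,20,3,8,18,6,16,9,19,5,4,13]
j→11 (a[11]=4≤13), i→2 (a[2]=20≥13); i<j, swap → [7,11,4,3,8,18,6,16,9,19,5,20,13]
j→10 (a[10]=5≤13), i→5 (a[5]=18≥13); i<j, swap → [7,11,4,3,8,5,6,16,9,19,18,20,13]
j→8 (a[8]=9≤13), i→7 (a[7]=16≥13); i<j, swap → [7,11,4,3,8,5,6,9,16,19,18,20,13]
j→7, i→8; i≥j, return j=7. a = [7,11,4,3,8,5,6,9,16,19,18,20,13]

[7,11,4,3,8,5,6,9,16,19,18,20,13]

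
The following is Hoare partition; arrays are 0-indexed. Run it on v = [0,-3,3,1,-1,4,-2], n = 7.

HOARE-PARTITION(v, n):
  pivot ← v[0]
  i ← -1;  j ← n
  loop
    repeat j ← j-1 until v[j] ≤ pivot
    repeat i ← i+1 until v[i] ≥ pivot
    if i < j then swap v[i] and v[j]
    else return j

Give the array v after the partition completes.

[-2,-3,-1,1,3,4,0]

pivot = v[0] = 0; i = -1, j = 7
j→6 (v[6]=-2≤0), i→0 (v[0]=0≥0); i<j, swap → [-2,-3,3,1,-1,4,0]
j→4 (v[4]=-1≤0), i→2 (v[2]=3≥0); i<j, swap → [-2,-3,-1,1,3,4,0]
j→2, i→3; i≥j, return j=2. v = [-2,-3,-1,1,3,4,0]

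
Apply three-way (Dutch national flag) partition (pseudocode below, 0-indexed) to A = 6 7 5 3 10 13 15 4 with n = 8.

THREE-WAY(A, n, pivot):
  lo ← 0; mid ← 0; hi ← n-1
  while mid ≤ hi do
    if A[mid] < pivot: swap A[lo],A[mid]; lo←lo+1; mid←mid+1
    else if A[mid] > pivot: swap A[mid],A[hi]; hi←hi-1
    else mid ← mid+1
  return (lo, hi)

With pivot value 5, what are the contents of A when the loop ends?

lo=0 mid=0 hi=7
6>5: swap(0,7), hi=6 ⇒ 4 7 5 3 10 13 15 6
4<5: swap(0,0), lo=1 mid=1 ⇒ 4 7 5 3 10 13 15 6
7>5: swap(1,6), hi=5 ⇒ 4 15 5 3 10 13 7 6
15>5: swap(1,5), hi=4 ⇒ 4 13 5 3 10 15 7 6
13>5: swap(1,4), hi=3 ⇒ 4 10 5 3 13 15 7 6
10>5: swap(1,3), hi=2 ⇒ 4 3 5 10 13 15 7 6
3<5: swap(1,1), lo=2 mid=2 ⇒ 4 3 5 10 13 15 7 6
5=5: mid=3
done. lo=2 hi=2; A=4 3 5 10 13 15 7 6

4 3 5 10 13 15 7 6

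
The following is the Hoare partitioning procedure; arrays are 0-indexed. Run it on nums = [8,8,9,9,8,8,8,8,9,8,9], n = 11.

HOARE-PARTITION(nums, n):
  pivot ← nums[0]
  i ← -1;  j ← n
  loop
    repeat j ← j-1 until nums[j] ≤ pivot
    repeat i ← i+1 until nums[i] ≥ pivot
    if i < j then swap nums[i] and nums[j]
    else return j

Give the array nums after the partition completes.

[8,8,8,8,8,9,9,8,9,8,9]

pivot=8
j stops at 9 (8), i stops at 0 (8); swap ⇒ [8,8,9,9,8,8,8,8,9,8,9]
j stops at 7 (8), i stops at 1 (8); swap ⇒ [8,8,9,9,8,8,8,8,9,8,9]
j stops at 6 (8), i stops at 2 (9); swap ⇒ [8,8,8,9,8,8,9,8,9,8,9]
j stops at 5 (8), i stops at 3 (9); swap ⇒ [8,8,8,8,8,9,9,8,9,8,9]
j stops at 4, i stops at 4; i≥j ⇒ return 4. nums=[8,8,8,8,8,9,9,8,9,8,9]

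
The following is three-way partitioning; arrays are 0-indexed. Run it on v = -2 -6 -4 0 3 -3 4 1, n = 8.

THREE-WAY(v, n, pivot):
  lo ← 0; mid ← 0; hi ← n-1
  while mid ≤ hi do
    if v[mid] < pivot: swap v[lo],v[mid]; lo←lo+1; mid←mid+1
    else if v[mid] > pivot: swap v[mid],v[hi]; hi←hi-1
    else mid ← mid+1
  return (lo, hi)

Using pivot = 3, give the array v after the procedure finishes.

pivot = 3; lo=0, mid=0, hi=7
v[mid]=-2<3: swap v[0],v[0]; lo=1,mid=1 → -2 -6 -4 0 3 -3 4 1
v[mid]=-6<3: swap v[1],v[1]; lo=2,mid=2 → -2 -6 -4 0 3 -3 4 1
v[mid]=-4<3: swap v[2],v[2]; lo=3,mid=3 → -2 -6 -4 0 3 -3 4 1
v[mid]=0<3: swap v[3],v[3]; lo=4,mid=4 → -2 -6 -4 0 3 -3 4 1
v[mid]=3=3: mid=5
v[mid]=-3<3: swap v[4],v[5]; lo=5,mid=6 → -2 -6 -4 0 -3 3 4 1
v[mid]=4>3: swap v[6],v[7]; hi=6 → -2 -6 -4 0 -3 3 1 4
v[mid]=1<3: swap v[5],v[6]; lo=6,mid=7 → -2 -6 -4 0 -3 1 3 4
end: lo=6, hi=6; v = -2 -6 -4 0 -3 1 3 4

-2 -6 -4 0 -3 1 3 4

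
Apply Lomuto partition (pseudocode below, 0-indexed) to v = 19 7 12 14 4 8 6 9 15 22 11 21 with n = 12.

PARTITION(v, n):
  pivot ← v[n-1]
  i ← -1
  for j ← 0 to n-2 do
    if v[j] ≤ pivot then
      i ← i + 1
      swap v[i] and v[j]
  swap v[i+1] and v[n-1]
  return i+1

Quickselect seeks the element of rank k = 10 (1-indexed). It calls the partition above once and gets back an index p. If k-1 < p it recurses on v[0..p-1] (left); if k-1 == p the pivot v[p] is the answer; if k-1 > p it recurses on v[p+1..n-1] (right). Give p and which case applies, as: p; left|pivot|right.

pivot = v[11] = 21; i = -1
j=0: v[0]=19 ≤ 21 → i=0, swap v[0],v[0] (no change) → 19 7 12 14 4 8 6 9 15 22 11 21
j=1: v[1]=7 ≤ 21 → i=1, swap v[1],v[1] (no change) → 19 7 12 14 4 8 6 9 15 22 11 21
j=2: v[2]=12 ≤ 21 → i=2, swap v[2],v[2] (no change) → 19 7 12 14 4 8 6 9 15 22 11 21
j=3: v[3]=14 ≤ 21 → i=3, swap v[3],v[3] (no change) → 19 7 12 14 4 8 6 9 15 22 11 21
j=4: v[4]=4 ≤ 21 → i=4, swap v[4],v[4] (no change) → 19 7 12 14 4 8 6 9 15 22 11 21
j=5: v[5]=8 ≤ 21 → i=5, swap v[5],v[5] (no change) → 19 7 12 14 4 8 6 9 15 22 11 21
j=6: v[6]=6 ≤ 21 → i=6, swap v[6],v[6] (no change) → 19 7 12 14 4 8 6 9 15 22 11 21
j=7: v[7]=9 ≤ 21 → i=7, swap v[7],v[7] (no change) → 19 7 12 14 4 8 6 9 15 22 11 21
j=8: v[8]=15 ≤ 21 → i=8, swap v[8],v[8] (no change) → 19 7 12 14 4 8 6 9 15 22 11 21
j=9: v[9]=22 > 21 → no swap
j=10: v[10]=11 ≤ 21 → i=9, swap v[9],v[10] → 19 7 12 14 4 8 6 9 15 11 22 21
final swap v[10],v[11] → 19 7 12 14 4 8 6 9 15 11 21 22; return 10
p = 10; k-1 = 9 < 10 ⇒ left

10; left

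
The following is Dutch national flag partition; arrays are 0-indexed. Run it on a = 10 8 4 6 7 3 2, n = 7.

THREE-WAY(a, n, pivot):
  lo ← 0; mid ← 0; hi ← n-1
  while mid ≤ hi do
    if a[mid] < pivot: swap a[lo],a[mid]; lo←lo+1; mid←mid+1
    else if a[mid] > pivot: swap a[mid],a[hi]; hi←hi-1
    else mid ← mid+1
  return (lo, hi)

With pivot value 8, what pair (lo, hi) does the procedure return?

pivot = 8; lo=0, mid=0, hi=6
a[mid]=10>8: swap a[0],a[6]; hi=5 → 2 8 4 6 7 3 10
a[mid]=2<8: swap a[0],a[0]; lo=1,mid=1 → 2 8 4 6 7 3 10
a[mid]=8=8: mid=2
a[mid]=4<8: swap a[1],a[2]; lo=2,mid=3 → 2 4 8 6 7 3 10
a[mid]=6<8: swap a[2],a[3]; lo=3,mid=4 → 2 4 6 8 7 3 10
a[mid]=7<8: swap a[3],a[4]; lo=4,mid=5 → 2 4 6 7 8 3 10
a[mid]=3<8: swap a[4],a[5]; lo=5,mid=6 → 2 4 6 7 3 8 10
end: lo=5, hi=5; a = 2 4 6 7 3 8 10

(5, 5)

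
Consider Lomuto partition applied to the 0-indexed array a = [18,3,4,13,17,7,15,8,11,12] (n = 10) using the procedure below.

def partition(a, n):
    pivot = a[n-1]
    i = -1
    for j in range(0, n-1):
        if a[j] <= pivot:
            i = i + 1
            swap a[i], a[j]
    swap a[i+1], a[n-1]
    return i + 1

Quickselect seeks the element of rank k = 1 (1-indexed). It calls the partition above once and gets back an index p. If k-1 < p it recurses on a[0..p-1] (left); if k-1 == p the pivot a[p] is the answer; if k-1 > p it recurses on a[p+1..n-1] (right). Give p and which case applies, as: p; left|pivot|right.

pivot = a[9] = 12; i = -1
j=0: a[0]=18 > 12 → no swap
j=1: a[1]=3 ≤ 12 → i=0, swap a[0],a[1] → [3,18,4,13,17,7,15,8,11,12]
j=2: a[2]=4 ≤ 12 → i=1, swap a[1],a[2] → [3,4,18,13,17,7,15,8,11,12]
j=3: a[3]=13 > 12 → no swap
j=4: a[4]=17 > 12 → no swap
j=5: a[5]=7 ≤ 12 → i=2, swap a[2],a[5] → [3,4,7,13,17,18,15,8,11,12]
j=6: a[6]=15 > 12 → no swap
j=7: a[7]=8 ≤ 12 → i=3, swap a[3],a[7] → [3,4,7,8,17,18,15,13,11,12]
j=8: a[8]=11 ≤ 12 → i=4, swap a[4],a[8] → [3,4,7,8,11,18,15,13,17,12]
final swap a[5],a[9] → [3,4,7,8,11,12,15,13,17,18]; return 5
p = 5; k-1 = 0 < 5 ⇒ left

5; left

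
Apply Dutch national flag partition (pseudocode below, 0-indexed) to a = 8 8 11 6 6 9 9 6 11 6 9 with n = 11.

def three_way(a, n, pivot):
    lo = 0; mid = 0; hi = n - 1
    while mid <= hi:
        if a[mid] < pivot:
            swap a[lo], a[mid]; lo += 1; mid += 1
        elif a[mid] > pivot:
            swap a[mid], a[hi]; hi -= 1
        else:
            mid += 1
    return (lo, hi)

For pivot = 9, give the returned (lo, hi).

lo=0 mid=0 hi=10
8<9: swap(0,0), lo=1 mid=1 ⇒ 8 8 11 6 6 9 9 6 11 6 9
8<9: swap(1,1), lo=2 mid=2 ⇒ 8 8 11 6 6 9 9 6 11 6 9
11>9: swap(2,10), hi=9 ⇒ 8 8 9 6 6 9 9 6 11 6 11
9=9: mid=3
6<9: swap(2,3), lo=3 mid=4 ⇒ 8 8 6 9 6 9 9 6 11 6 11
6<9: swap(3,4), lo=4 mid=5 ⇒ 8 8 6 6 9 9 9 6 11 6 11
9=9: mid=6
9=9: mid=7
6<9: swap(4,7), lo=5 mid=8 ⇒ 8 8 6 6 6 9 9 9 11 6 11
11>9: swap(8,9), hi=8 ⇒ 8 8 6 6 6 9 9 9 6 11 11
6<9: swap(5,8), lo=6 mid=9 ⇒ 8 8 6 6 6 6 9 9 9 11 11
done. lo=6 hi=8; a=8 8 6 6 6 6 9 9 9 11 11

(6, 8)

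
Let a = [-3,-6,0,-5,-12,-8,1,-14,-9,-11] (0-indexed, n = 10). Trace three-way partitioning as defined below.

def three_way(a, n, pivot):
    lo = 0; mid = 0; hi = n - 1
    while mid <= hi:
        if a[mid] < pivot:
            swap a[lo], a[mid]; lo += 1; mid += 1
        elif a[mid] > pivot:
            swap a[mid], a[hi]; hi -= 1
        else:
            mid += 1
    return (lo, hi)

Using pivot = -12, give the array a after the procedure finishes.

[-14,-12,-5,0,-8,1,-6,-9,-11,-3]

pivot = -12; lo=0, mid=0, hi=9
a[mid]=-3>-12: swap a[0],a[9]; hi=8 → [-11,-6,0,-5,-12,-8,1,-14,-9,-3]
a[mid]=-11>-12: swap a[0],a[8]; hi=7 → [-9,-6,0,-5,-12,-8,1,-14,-11,-3]
a[mid]=-9>-12: swap a[0],a[7]; hi=6 → [-14,-6,0,-5,-12,-8,1,-9,-11,-3]
a[mid]=-14<-12: swap a[0],a[0]; lo=1,mid=1 → [-14,-6,0,-5,-12,-8,1,-9,-11,-3]
a[mid]=-6>-12: swap a[1],a[6]; hi=5 → [-14,1,0,-5,-12,-8,-6,-9,-11,-3]
a[mid]=1>-12: swap a[1],a[5]; hi=4 → [-14,-8,0,-5,-12,1,-6,-9,-11,-3]
a[mid]=-8>-12: swap a[1],a[4]; hi=3 → [-14,-12,0,-5,-8,1,-6,-9,-11,-3]
a[mid]=-12=-12: mid=2
a[mid]=0>-12: swap a[2],a[3]; hi=2 → [-14,-12,-5,0,-8,1,-6,-9,-11,-3]
a[mid]=-5>-12: swap a[2],a[2]; hi=1 → [-14,-12,-5,0,-8,1,-6,-9,-11,-3]
end: lo=1, hi=1; a = [-14,-12,-5,0,-8,1,-6,-9,-11,-3]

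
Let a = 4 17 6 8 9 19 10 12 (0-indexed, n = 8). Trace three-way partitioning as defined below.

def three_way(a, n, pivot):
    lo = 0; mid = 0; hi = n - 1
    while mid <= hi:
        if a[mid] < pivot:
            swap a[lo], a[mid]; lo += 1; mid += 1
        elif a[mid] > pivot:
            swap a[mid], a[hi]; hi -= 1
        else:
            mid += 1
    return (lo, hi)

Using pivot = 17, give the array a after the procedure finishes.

4 6 8 9 12 10 17 19

lo=0 mid=0 hi=7
4<17: swap(0,0), lo=1 mid=1 ⇒ 4 17 6 8 9 19 10 12
17=17: mid=2
6<17: swap(1,2), lo=2 mid=3 ⇒ 4 6 17 8 9 19 10 12
8<17: swap(2,3), lo=3 mid=4 ⇒ 4 6 8 17 9 19 10 12
9<17: swap(3,4), lo=4 mid=5 ⇒ 4 6 8 9 17 19 10 12
19>17: swap(5,7), hi=6 ⇒ 4 6 8 9 17 12 10 19
12<17: swap(4,5), lo=5 mid=6 ⇒ 4 6 8 9 12 17 10 19
10<17: swap(5,6), lo=6 mid=7 ⇒ 4 6 8 9 12 10 17 19
done. lo=6 hi=6; a=4 6 8 9 12 10 17 19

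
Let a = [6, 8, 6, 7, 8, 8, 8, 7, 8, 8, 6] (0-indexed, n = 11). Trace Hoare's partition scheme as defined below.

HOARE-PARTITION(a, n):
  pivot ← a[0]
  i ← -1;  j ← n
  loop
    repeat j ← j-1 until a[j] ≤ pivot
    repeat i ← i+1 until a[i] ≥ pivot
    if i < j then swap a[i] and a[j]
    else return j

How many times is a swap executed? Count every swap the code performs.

2

pivot = a[0] = 6; i = -1, j = 11
j→10 (a[10]=6≤6), i→0 (a[0]=6≥6); i<j, swap → [6, 8, 6, 7, 8, 8, 8, 7, 8, 8, 6]
j→2 (a[2]=6≤6), i→1 (a[1]=8≥6); i<j, swap → [6, 6, 8, 7, 8, 8, 8, 7, 8, 8, 6]
j→1, i→2; i≥j, return j=1. a = [6, 6, 8, 7, 8, 8, 8, 7, 8, 8, 6]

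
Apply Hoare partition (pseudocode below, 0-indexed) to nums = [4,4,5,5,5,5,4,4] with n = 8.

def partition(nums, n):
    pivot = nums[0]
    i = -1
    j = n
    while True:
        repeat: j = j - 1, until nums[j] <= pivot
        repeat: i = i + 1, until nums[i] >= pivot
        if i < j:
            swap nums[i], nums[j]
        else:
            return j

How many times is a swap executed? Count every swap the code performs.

2

pivot=4
j stops at 7 (4), i stops at 0 (4); swap ⇒ [4,4,5,5,5,5,4,4]
j stops at 6 (4), i stops at 1 (4); swap ⇒ [4,4,5,5,5,5,4,4]
j stops at 1, i stops at 2; i≥j ⇒ return 1. nums=[4,4,5,5,5,5,4,4]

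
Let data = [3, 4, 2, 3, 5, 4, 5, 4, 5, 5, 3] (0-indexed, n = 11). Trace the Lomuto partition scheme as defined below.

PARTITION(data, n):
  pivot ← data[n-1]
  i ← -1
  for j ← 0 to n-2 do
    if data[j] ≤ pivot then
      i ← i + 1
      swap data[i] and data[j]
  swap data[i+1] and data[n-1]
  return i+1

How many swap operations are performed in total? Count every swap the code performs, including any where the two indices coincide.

4

pivot=3, i=-1
j=0: 3≤3, i=0, swap(0,0) ⇒ [3, 4, 2, 3, 5, 4, 5, 4, 5, 5, 3]
j=1: 4>3, skip
j=2: 2≤3, i=1, swap(1,2) ⇒ [3, 2, 4, 3, 5, 4, 5, 4, 5, 5, 3]
j=3: 3≤3, i=2, swap(2,3) ⇒ [3, 2, 3, 4, 5, 4, 5, 4, 5, 5, 3]
j=4: 5>3, skip
j=5: 4>3, skip
j=6: 5>3, skip
j=7: 4>3, skip
j=8: 5>3, skip
j=9: 5>3, skip
swap(3,10) ⇒ [3, 2, 3, 3, 5, 4, 5, 4, 5, 5, 4]; return 3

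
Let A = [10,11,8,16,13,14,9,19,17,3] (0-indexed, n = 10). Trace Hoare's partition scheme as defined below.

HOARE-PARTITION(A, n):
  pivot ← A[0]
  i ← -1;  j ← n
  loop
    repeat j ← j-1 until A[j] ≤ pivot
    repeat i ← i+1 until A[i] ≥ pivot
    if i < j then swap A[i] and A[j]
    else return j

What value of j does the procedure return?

pivot = A[0] = 10; i = -1, j = 10
j→9 (A[9]=3≤10), i→0 (A[0]=10≥10); i<j, swap → [3,11,8,16,13,14,9,19,17,10]
j→6 (A[6]=9≤10), i→1 (A[1]=11≥10); i<j, swap → [3,9,8,16,13,14,11,19,17,10]
j→2, i→3; i≥j, return j=2. A = [3,9,8,16,13,14,11,19,17,10]

2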